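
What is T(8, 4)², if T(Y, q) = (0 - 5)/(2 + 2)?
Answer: 25/16 ≈ 1.5625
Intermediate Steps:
T(Y, q) = -5/4
T(8, 4)² = (-5/4)² = 25/16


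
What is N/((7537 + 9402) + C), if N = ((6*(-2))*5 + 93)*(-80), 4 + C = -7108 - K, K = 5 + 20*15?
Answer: -440/1587 ≈ -0.27725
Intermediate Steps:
K = 305 (K = 5 + 300 = 305)
C = -7417 (C = -4 + (-7108 - 1*305) = -4 + (-7108 - 305) = -4 - 7413 = -7417)
N = -2640 (N = (-12*5 + 93)*(-80) = (-60 + 93)*(-80) = 33*(-80) = -2640)
N/((7537 + 9402) + C) = -2640/((7537 + 9402) - 7417) = -2640/(16939 - 7417) = -2640/9522 = -2640*1/9522 = -440/1587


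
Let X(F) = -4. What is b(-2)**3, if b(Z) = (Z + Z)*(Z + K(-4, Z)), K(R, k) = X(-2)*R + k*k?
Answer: -373248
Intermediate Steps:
K(R, k) = k**2 - 4*R (K(R, k) = -4*R + k*k = -4*R + k**2 = k**2 - 4*R)
b(Z) = 2*Z*(16 + Z + Z**2) (b(Z) = (Z + Z)*(Z + (Z**2 - 4*(-4))) = (2*Z)*(Z + (Z**2 + 16)) = (2*Z)*(Z + (16 + Z**2)) = (2*Z)*(16 + Z + Z**2) = 2*Z*(16 + Z + Z**2))
b(-2)**3 = (2*(-2)*(16 - 2 + (-2)**2))**3 = (2*(-2)*(16 - 2 + 4))**3 = (2*(-2)*18)**3 = (-72)**3 = -373248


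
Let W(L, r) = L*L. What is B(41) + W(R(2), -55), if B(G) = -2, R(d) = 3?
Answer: 7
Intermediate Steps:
W(L, r) = L**2
B(41) + W(R(2), -55) = -2 + 3**2 = -2 + 9 = 7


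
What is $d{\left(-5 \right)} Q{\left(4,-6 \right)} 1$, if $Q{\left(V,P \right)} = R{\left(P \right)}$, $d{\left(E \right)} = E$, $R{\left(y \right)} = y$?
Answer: $30$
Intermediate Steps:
$Q{\left(V,P \right)} = P$
$d{\left(-5 \right)} Q{\left(4,-6 \right)} 1 = \left(-5\right) \left(-6\right) 1 = 30 \cdot 1 = 30$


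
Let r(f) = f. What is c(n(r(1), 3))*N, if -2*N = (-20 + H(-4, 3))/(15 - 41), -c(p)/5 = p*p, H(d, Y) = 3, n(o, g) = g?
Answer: 765/52 ≈ 14.712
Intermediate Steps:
c(p) = -5*p**2 (c(p) = -5*p*p = -5*p**2)
N = -17/52 (N = -(-20 + 3)/(2*(15 - 41)) = -(-17)/(2*(-26)) = -(-17)*(-1)/(2*26) = -1/2*17/26 = -17/52 ≈ -0.32692)
c(n(r(1), 3))*N = -5*3**2*(-17/52) = -5*9*(-17/52) = -45*(-17/52) = 765/52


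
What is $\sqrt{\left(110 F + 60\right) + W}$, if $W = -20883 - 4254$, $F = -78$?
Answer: $i \sqrt{33657} \approx 183.46 i$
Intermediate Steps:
$W = -25137$
$\sqrt{\left(110 F + 60\right) + W} = \sqrt{\left(110 \left(-78\right) + 60\right) - 25137} = \sqrt{\left(-8580 + 60\right) - 25137} = \sqrt{-8520 - 25137} = \sqrt{-33657} = i \sqrt{33657}$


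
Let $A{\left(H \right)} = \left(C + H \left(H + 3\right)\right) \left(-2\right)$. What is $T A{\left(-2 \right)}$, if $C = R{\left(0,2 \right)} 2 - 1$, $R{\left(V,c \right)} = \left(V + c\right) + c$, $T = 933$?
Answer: $-9330$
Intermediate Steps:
$R{\left(V,c \right)} = V + 2 c$
$C = 7$ ($C = \left(0 + 2 \cdot 2\right) 2 - 1 = \left(0 + 4\right) 2 - 1 = 4 \cdot 2 - 1 = 8 - 1 = 7$)
$A{\left(H \right)} = -14 - 2 H \left(3 + H\right)$ ($A{\left(H \right)} = \left(7 + H \left(H + 3\right)\right) \left(-2\right) = \left(7 + H \left(3 + H\right)\right) \left(-2\right) = -14 - 2 H \left(3 + H\right)$)
$T A{\left(-2 \right)} = 933 \left(-14 - -12 - 2 \left(-2\right)^{2}\right) = 933 \left(-14 + 12 - 8\right) = 933 \left(-10\right) = -9330$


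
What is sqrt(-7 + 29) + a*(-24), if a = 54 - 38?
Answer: -384 + sqrt(22) ≈ -379.31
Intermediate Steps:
a = 16
sqrt(-7 + 29) + a*(-24) = sqrt(-7 + 29) + 16*(-24) = sqrt(22) - 384 = -384 + sqrt(22)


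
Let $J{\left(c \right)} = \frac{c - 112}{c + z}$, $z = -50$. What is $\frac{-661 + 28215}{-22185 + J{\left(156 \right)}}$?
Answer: $- \frac{63494}{51121} \approx -1.242$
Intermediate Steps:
$J{\left(c \right)} = \frac{-112 + c}{-50 + c}$ ($J{\left(c \right)} = \frac{c - 112}{c - 50} = \frac{-112 + c}{-50 + c}$)
$\frac{-661 + 28215}{-22185 + J{\left(156 \right)}} = \frac{-661 + 28215}{-22185 + \frac{-112 + 156}{-50 + 156}} = \frac{27554}{-22185 + \frac{1}{106} \cdot 44} = \frac{27554}{-22185 + \frac{22}{53}} = \frac{27554}{- \frac{1175783}{53}} = 27554 \left(- \frac{53}{1175783}\right) = - \frac{63494}{51121}$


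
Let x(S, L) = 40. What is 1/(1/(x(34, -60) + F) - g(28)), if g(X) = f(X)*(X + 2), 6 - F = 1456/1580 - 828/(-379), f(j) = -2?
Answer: 6421414/385434545 ≈ 0.016660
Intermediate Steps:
F = 433214/149705 (F = 6 - (1456/1580 - 828/(-379)) = 6 - (1456*(1/1580) - 828*(-1/379)) = 6 - (364/395 + 828/379) = 6 - 1*465016/149705 = 6 - 465016/149705 = 433214/149705 ≈ 2.8938)
g(X) = -4 - 2*X (g(X) = -2*(X + 2) = -2*(2 + X) = -4 - 2*X)
1/(1/(x(34, -60) + F) - g(28)) = 1/(1/(40 + 433214/149705) - (-4 - 2*28)) = 1/(1/(6421414/149705) - (-4 - 56)) = 1/(149705/6421414 - 1*(-60)) = 1/(149705/6421414 + 60) = 1/(385434545/6421414) = 6421414/385434545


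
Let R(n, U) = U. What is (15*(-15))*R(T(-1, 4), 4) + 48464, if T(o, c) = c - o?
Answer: 47564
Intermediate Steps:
(15*(-15))*R(T(-1, 4), 4) + 48464 = (15*(-15))*4 + 48464 = -225*4 + 48464 = -900 + 48464 = 47564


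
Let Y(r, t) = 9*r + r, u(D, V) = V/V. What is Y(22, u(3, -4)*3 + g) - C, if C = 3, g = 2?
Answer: 217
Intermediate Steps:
u(D, V) = 1
Y(r, t) = 10*r
Y(22, u(3, -4)*3 + g) - C = 10*22 - 1*3 = 220 - 3 = 217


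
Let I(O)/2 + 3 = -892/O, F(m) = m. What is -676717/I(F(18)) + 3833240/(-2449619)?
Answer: 14915663142367/2317339574 ≈ 6436.5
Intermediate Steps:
I(O) = -6 - 1784/O (I(O) = -6 + 2*(-892/O) = -6 - 1784/O)
-676717/I(F(18)) + 3833240/(-2449619) = -676717/(-6 - 1784/18) + 3833240/(-2449619) = -676717/(-6 - 1784*1/18) + 3833240*(-1/2449619) = -676717/(-6 - 892/9) - 3833240/2449619 = -676717/(-946/9) - 3833240/2449619 = -676717*(-9/946) - 3833240/2449619 = 6090453/946 - 3833240/2449619 = 14915663142367/2317339574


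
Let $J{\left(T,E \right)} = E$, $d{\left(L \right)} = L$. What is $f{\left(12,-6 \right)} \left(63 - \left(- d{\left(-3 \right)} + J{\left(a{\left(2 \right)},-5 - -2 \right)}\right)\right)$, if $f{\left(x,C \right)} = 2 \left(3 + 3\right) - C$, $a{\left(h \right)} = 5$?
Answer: $1134$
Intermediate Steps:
$f{\left(x,C \right)} = 12 - C$ ($f{\left(x,C \right)} = 2 \cdot 6 - C = 12 - C$)
$f{\left(12,-6 \right)} \left(63 - \left(- d{\left(-3 \right)} + J{\left(a{\left(2 \right)},-5 - -2 \right)}\right)\right) = \left(12 - -6\right) \left(63 - \left(-2 + 2\right)\right) = \left(12 + 6\right) \left(63 - 0\right) = 18 \left(63 - 0\right) = 18 \left(63 + \left(-3 + 3\right)\right) = 18 \left(63 + 0\right) = 18 \cdot 63 = 1134$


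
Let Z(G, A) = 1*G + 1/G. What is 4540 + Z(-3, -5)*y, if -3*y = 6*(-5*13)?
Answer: 12320/3 ≈ 4106.7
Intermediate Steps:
Z(G, A) = G + 1/G
y = 130 (y = -2*(-5*13) = -2*(-65) = -⅓*(-390) = 130)
4540 + Z(-3, -5)*y = 4540 + (-3 + 1/(-3))*130 = 4540 + (-3 - ⅓)*130 = 4540 - 10/3*130 = 4540 - 1300/3 = 12320/3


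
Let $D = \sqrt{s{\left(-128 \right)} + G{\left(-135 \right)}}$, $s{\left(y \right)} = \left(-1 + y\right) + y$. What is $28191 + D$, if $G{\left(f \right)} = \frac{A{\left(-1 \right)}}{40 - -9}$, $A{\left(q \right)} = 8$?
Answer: $28191 + \frac{i \sqrt{12585}}{7} \approx 28191.0 + 16.026 i$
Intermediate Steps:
$s{\left(y \right)} = -1 + 2 y$
$G{\left(f \right)} = \frac{8}{49}$ ($G{\left(f \right)} = \frac{8}{40 - -9} = \frac{8}{40 + 9} = \frac{8}{49}$)
$D = \frac{i \sqrt{12585}}{7}$ ($D = \sqrt{\left(-1 + 2 \left(-128\right)\right) + \frac{8}{49}} = \sqrt{\left(-1 - 256\right) + \frac{8}{49}} = \sqrt{-257 + \frac{8}{49}} = \sqrt{- \frac{12585}{49}} = \frac{i \sqrt{12585}}{7} \approx 16.026 i$)
$28191 + D = 28191 + \frac{i \sqrt{12585}}{7}$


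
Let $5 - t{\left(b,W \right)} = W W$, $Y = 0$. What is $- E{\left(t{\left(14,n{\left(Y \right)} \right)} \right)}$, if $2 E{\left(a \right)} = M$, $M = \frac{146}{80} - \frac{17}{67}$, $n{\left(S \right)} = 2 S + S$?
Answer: $- \frac{4211}{5360} \approx -0.78563$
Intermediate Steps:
$n{\left(S \right)} = 3 S$
$t{\left(b,W \right)} = 5 - W^{2}$ ($t{\left(b,W \right)} = 5 - W W = 5 - W^{2}$)
$M = \frac{4211}{2680}$ ($M = 146 \cdot \frac{1}{80} - \frac{17}{67} = \frac{73}{40} - \frac{17}{67} = \frac{4211}{2680} \approx 1.5713$)
$E{\left(a \right)} = \frac{4211}{5360}$ ($E{\left(a \right)} = \frac{1}{2} \cdot \frac{4211}{2680} = \frac{4211}{5360}$)
$- E{\left(t{\left(14,n{\left(Y \right)} \right)} \right)} = \left(-1\right) \frac{4211}{5360} = - \frac{4211}{5360}$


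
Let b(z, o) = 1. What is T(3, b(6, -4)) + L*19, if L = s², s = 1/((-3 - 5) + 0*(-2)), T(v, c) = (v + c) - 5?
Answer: -45/64 ≈ -0.70313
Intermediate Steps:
T(v, c) = -5 + c + v (T(v, c) = (c + v) - 5 = -5 + c + v)
s = -⅛ (s = 1/(-8 + 0) = 1/(-8) = -⅛ ≈ -0.12500)
L = 1/64 (L = (-⅛)² = 1/64 ≈ 0.015625)
T(3, b(6, -4)) + L*19 = (-5 + 1 + 3) + (1/64)*19 = -1 + 19/64 = -45/64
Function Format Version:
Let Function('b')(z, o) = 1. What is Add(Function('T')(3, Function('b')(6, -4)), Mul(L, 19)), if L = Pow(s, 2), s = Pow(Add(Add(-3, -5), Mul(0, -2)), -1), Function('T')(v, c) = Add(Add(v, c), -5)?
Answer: Rational(-45, 64) ≈ -0.70313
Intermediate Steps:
Function('T')(v, c) = Add(-5, c, v) (Function('T')(v, c) = Add(Add(c, v), -5) = Add(-5, c, v))
s = Rational(-1, 8) (s = Pow(Add(-8, 0), -1) = Pow(-8, -1) = Rational(-1, 8) ≈ -0.12500)
L = Rational(1, 64) (L = Pow(Rational(-1, 8), 2) = Rational(1, 64) ≈ 0.015625)
Add(Function('T')(3, Function('b')(6, -4)), Mul(L, 19)) = Add(Add(-5, 1, 3), Mul(Rational(1, 64), 19)) = Add(-1, Rational(19, 64)) = Rational(-45, 64)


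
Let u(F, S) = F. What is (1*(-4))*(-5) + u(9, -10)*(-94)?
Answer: -826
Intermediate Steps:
(1*(-4))*(-5) + u(9, -10)*(-94) = (1*(-4))*(-5) + 9*(-94) = -4*(-5) - 846 = 20 - 846 = -826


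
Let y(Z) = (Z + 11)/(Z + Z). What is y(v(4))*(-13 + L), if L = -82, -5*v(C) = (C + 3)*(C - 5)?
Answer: -2945/7 ≈ -420.71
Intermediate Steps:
v(C) = -(-5 + C)*(3 + C)/5 (v(C) = -(C + 3)*(C - 5)/5 = -(3 + C)*(-5 + C)/5 = -(-5 + C)*(3 + C)/5)
y(Z) = (11 + Z)/(2*Z) (y(Z) = (11 + Z)/((2*Z)) = (11 + Z)*(1/(2*Z)) = (11 + Z)/(2*Z))
y(v(4))*(-13 + L) = ((11 + (3 - 1/5*4**2 + (2/5)*4))/(2*(3 - 1/5*4**2 + (2/5)*4)))*(-13 - 82) = ((11 + (3 - 1/5*16 + 8/5))/(2*(3 - 1/5*16 + 8/5)))*(-95) = ((11 + (3 - 16/5 + 8/5))/(2*(3 - 16/5 + 8/5)))*(-95) = ((11 + 7/5)/(2*(7/5)))*(-95) = ((1/2)*(5/7)*(62/5))*(-95) = (31/7)*(-95) = -2945/7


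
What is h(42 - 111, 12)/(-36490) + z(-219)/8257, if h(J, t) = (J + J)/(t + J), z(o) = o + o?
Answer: -152024801/2862330335 ≈ -0.053112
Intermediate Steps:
z(o) = 2*o
h(J, t) = 2*J/(J + t) (h(J, t) = (2*J)/(J + t) = 2*J/(J + t))
h(42 - 111, 12)/(-36490) + z(-219)/8257 = (2*(42 - 111)/((42 - 111) + 12))/(-36490) + (2*(-219))/8257 = (2*(-69)/(-69 + 12))*(-1/36490) - 438*1/8257 = (2*(-69)/(-57))*(-1/36490) - 438/8257 = (2*(-69)*(-1/57))*(-1/36490) - 438/8257 = (46/19)*(-1/36490) - 438/8257 = -23/346655 - 438/8257 = -152024801/2862330335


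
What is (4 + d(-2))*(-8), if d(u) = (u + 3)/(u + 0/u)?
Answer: -28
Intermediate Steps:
d(u) = (3 + u)/u (d(u) = (3 + u)/(u + 0) = (3 + u)/u)
(4 + d(-2))*(-8) = (4 + (3 - 2)/(-2))*(-8) = (4 - ½*1)*(-8) = (4 - ½)*(-8) = (7/2)*(-8) = -28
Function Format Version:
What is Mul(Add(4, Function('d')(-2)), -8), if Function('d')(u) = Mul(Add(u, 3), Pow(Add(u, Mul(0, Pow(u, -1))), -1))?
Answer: -28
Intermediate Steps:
Function('d')(u) = Mul(Pow(u, -1), Add(3, u)) (Function('d')(u) = Mul(Add(3, u), Pow(Add(u, 0), -1)) = Mul(Add(3, u), Pow(u, -1)) = Mul(Pow(u, -1), Add(3, u)))
Mul(Add(4, Function('d')(-2)), -8) = Mul(Add(4, Mul(Pow(-2, -1), Add(3, -2))), -8) = Mul(Add(4, Mul(Rational(-1, 2), 1)), -8) = Mul(Add(4, Rational(-1, 2)), -8) = Mul(Rational(7, 2), -8) = -28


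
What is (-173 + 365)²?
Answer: 36864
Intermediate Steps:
(-173 + 365)² = 192² = 36864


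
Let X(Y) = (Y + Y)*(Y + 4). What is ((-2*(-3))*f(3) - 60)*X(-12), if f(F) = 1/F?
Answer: -11136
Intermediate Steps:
X(Y) = 2*Y*(4 + Y) (X(Y) = (2*Y)*(4 + Y) = 2*Y*(4 + Y))
((-2*(-3))*f(3) - 60)*X(-12) = (-2*(-3)/3 - 60)*(2*(-12)*(4 - 12)) = (6*(⅓) - 60)*(2*(-12)*(-8)) = (2 - 60)*192 = -58*192 = -11136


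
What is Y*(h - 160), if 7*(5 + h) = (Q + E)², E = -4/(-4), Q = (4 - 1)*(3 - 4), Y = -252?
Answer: 41436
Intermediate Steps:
Q = -3 (Q = 3*(-1) = -3)
E = 1 (E = -4*(-¼) = 1)
h = -31/7 (h = -5 + (-3 + 1)²/7 = -5 + (⅐)*(-2)² = -5 + (⅐)*4 = -5 + 4/7 = -31/7 ≈ -4.4286)
Y*(h - 160) = -252*(-31/7 - 160) = -252*(-1151/7) = 41436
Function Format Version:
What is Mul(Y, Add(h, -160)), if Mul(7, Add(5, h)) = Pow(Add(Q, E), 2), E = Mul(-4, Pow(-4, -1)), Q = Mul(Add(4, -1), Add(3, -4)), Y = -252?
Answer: 41436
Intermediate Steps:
Q = -3 (Q = Mul(3, -1) = -3)
E = 1 (E = Mul(-4, Rational(-1, 4)) = 1)
h = Rational(-31, 7) (h = Add(-5, Mul(Rational(1, 7), Pow(Add(-3, 1), 2))) = Add(-5, Mul(Rational(1, 7), Pow(-2, 2))) = Add(-5, Mul(Rational(1, 7), 4)) = Add(-5, Rational(4, 7)) = Rational(-31, 7) ≈ -4.4286)
Mul(Y, Add(h, -160)) = Mul(-252, Add(Rational(-31, 7), -160)) = Mul(-252, Rational(-1151, 7)) = 41436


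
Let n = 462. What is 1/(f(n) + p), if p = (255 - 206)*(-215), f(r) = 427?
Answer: -1/10108 ≈ -9.8931e-5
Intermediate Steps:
p = -10535 (p = 49*(-215) = -10535)
1/(f(n) + p) = 1/(427 - 10535) = 1/(-10108) = -1/10108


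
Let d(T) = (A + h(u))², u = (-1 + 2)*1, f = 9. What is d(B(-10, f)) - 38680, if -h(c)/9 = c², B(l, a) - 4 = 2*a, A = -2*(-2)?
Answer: -38655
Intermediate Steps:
A = 4
B(l, a) = 4 + 2*a
u = 1 (u = 1*1 = 1)
h(c) = -9*c²
d(T) = 25 (d(T) = (4 - 9*1²)² = (4 - 9*1)² = (4 - 9)² = (-5)² = 25)
d(B(-10, f)) - 38680 = 25 - 38680 = -38655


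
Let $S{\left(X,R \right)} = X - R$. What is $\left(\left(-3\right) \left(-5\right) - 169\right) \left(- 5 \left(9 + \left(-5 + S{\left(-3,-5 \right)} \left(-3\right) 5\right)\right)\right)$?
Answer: $-20020$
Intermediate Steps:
$\left(\left(-3\right) \left(-5\right) - 169\right) \left(- 5 \left(9 + \left(-5 + S{\left(-3,-5 \right)} \left(-3\right) 5\right)\right)\right) = \left(\left(-3\right) \left(-5\right) - 169\right) \left(- 5 \left(9 + \left(-5 + \left(-3 - -5\right) \left(-3\right) 5\right)\right)\right) = \left(15 - 169\right) \left(- 5 \left(9 + \left(-5 + \left(-3 + 5\right) \left(-3\right) 5\right)\right)\right) = - 154 \left(- 5 \left(9 + \left(-5 + 2 \left(-3\right) 5\right)\right)\right) = - 154 \left(- 5 \left(9 - 35\right)\right) = - 154 \left(\left(-5\right) \left(-26\right)\right) = \left(-154\right) 130 = -20020$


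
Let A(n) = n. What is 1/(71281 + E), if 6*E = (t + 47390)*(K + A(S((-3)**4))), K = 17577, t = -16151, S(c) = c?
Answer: 1/92007658 ≈ 1.0869e-8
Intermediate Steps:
E = 91936377 (E = ((-16151 + 47390)*(17577 + (-3)**4))/6 = (31239*(17577 + 81))/6 = (31239*17658)/6 = (1/6)*551618262 = 91936377)
1/(71281 + E) = 1/(71281 + 91936377) = 1/92007658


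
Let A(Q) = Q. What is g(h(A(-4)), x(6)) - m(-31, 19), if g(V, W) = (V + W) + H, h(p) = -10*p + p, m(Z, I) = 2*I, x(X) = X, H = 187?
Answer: 191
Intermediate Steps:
h(p) = -9*p
g(V, W) = 187 + V + W (g(V, W) = (V + W) + 187 = 187 + V + W)
g(h(A(-4)), x(6)) - m(-31, 19) = (187 - 9*(-4) + 6) - 2*19 = (187 + 36 + 6) - 1*38 = 229 - 38 = 191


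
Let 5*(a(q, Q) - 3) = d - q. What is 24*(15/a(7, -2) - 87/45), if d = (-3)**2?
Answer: 5056/85 ≈ 59.482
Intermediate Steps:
d = 9
a(q, Q) = 24/5 - q/5 (a(q, Q) = 3 + (9 - q)/5 = 3 + (9/5 - q/5) = 24/5 - q/5)
24*(15/a(7, -2) - 87/45) = 24*(15/(24/5 - 1/5*7) - 87/45) = 24*(15/(24/5 - 7/5) - 87*1/45) = 24*(15/(17/5) - 29/15) = 24*(15*(5/17) - 29/15) = 24*(75/17 - 29/15) = 24*(632/255) = 5056/85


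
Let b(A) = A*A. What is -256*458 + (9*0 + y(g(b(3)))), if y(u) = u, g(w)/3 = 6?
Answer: -117230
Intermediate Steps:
b(A) = A**2
g(w) = 18 (g(w) = 3*6 = 18)
-256*458 + (9*0 + y(g(b(3)))) = -256*458 + (9*0 + 18) = -117248 + (0 + 18) = -117248 + 18 = -117230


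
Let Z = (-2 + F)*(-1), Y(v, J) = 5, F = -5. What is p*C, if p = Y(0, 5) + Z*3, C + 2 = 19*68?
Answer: 33540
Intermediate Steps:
Z = 7 (Z = (-2 - 5)*(-1) = -7*(-1) = 7)
C = 1290 (C = -2 + 19*68 = -2 + 1292 = 1290)
p = 26 (p = 5 + 7*3 = 5 + 21 = 26)
p*C = 26*1290 = 33540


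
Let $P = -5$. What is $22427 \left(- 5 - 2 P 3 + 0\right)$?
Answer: $-3364050$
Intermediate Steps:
$22427 \left(- 5 - 2 P 3 + 0\right) = 22427 \left(- 5 \left(-2\right) \left(-5\right) 3 + 0\right) = 22427 \left(- 5 \cdot 10 \cdot 3 + 0\right) = 22427 \left(\left(-5\right) 30 + 0\right) = 22427 \left(-150 + 0\right) = 22427 \left(-150\right) = -3364050$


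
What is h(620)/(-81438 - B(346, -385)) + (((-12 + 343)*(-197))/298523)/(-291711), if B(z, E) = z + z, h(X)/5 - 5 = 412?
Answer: -36312307579519/1430416206303378 ≈ -0.025386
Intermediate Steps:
h(X) = 2085 (h(X) = 25 + 5*412 = 25 + 2060 = 2085)
B(z, E) = 2*z
h(620)/(-81438 - B(346, -385)) + (((-12 + 343)*(-197))/298523)/(-291711) = 2085/(-81438 - 2*346) + (((-12 + 343)*(-197))/298523)/(-291711) = 2085/(-81438 - 1*692) + ((331*(-197))*(1/298523))*(-1/291711) = 2085/(-81438 - 692) - 65207*1/298523*(-1/291711) = 2085/(-82130) - 65207/298523*(-1/291711) = 2085*(-1/82130) + 65207/87082442853 = -417/16426 + 65207/87082442853 = -36312307579519/1430416206303378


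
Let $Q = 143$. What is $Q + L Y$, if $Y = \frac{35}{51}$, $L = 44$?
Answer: $\frac{8833}{51} \approx 173.2$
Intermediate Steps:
$Y = \frac{35}{51}$ ($Y = 35 \cdot \frac{1}{51} = \frac{35}{51} \approx 0.68627$)
$Q + L Y = 143 + 44 \cdot \frac{35}{51} = 143 + \frac{1540}{51} = \frac{8833}{51}$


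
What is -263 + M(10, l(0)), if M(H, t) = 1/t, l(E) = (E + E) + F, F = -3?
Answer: -790/3 ≈ -263.33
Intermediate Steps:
l(E) = -3 + 2*E (l(E) = (E + E) - 3 = 2*E - 3 = -3 + 2*E)
-263 + M(10, l(0)) = -263 + 1/(-3 + 2*0) = -263 + 1/(-3 + 0) = -263 + 1/(-3) = -263 - ⅓ = -790/3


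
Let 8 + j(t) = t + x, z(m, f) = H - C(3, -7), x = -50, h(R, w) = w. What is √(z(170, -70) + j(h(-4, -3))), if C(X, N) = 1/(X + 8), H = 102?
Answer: 15*√22/11 ≈ 6.3960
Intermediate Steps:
C(X, N) = 1/(8 + X)
z(m, f) = 1121/11 (z(m, f) = 102 - 1/(8 + 3) = 102 - 1/11 = 1121/11)
j(t) = -58 + t (j(t) = -8 + (t - 50) = -8 + (-50 + t) = -58 + t)
√(z(170, -70) + j(h(-4, -3))) = √(1121/11 + (-58 - 3)) = √(1121/11 - 61) = √(450/11) = 15*√22/11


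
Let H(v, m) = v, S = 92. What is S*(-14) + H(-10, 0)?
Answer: -1298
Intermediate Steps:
S*(-14) + H(-10, 0) = 92*(-14) - 10 = -1288 - 10 = -1298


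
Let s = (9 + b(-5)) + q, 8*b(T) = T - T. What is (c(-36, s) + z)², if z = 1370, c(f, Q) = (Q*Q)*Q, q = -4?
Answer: 2235025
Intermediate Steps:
b(T) = 0 (b(T) = (T - T)/8 = (⅛)*0 = 0)
s = 5 (s = (9 + 0) - 4 = 9 - 4 = 5)
c(f, Q) = Q³ (c(f, Q) = Q²*Q = Q³)
(c(-36, s) + z)² = (5³ + 1370)² = (125 + 1370)² = 1495² = 2235025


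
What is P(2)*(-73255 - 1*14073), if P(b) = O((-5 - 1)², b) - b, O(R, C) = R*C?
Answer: -6112960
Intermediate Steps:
O(R, C) = C*R
P(b) = 35*b (P(b) = b*(-5 - 1)² - b = b*(-6)² - b = b*36 - b = 36*b - b = 35*b)
P(2)*(-73255 - 1*14073) = (35*2)*(-73255 - 1*14073) = 70*(-73255 - 14073) = 70*(-87328) = -6112960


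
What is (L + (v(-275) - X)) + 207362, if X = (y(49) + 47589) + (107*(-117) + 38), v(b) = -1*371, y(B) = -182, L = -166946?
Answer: 5119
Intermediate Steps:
v(b) = -371
X = 34926 (X = (-182 + 47589) + (107*(-117) + 38) = 47407 + (-12519 + 38) = 47407 - 12481 = 34926)
(L + (v(-275) - X)) + 207362 = (-166946 + (-371 - 1*34926)) + 207362 = (-166946 + (-371 - 34926)) + 207362 = (-166946 - 35297) + 207362 = -202243 + 207362 = 5119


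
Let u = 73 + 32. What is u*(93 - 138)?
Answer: -4725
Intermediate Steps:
u = 105
u*(93 - 138) = 105*(93 - 138) = 105*(-45) = -4725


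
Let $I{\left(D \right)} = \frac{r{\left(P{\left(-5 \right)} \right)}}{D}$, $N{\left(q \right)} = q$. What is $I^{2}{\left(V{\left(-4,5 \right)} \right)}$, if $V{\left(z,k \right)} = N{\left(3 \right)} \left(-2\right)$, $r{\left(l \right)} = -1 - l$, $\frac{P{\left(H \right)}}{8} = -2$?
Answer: $\frac{25}{4} \approx 6.25$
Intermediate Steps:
$P{\left(H \right)} = -16$ ($P{\left(H \right)} = 8 \left(-2\right) = -16$)
$V{\left(z,k \right)} = -6$ ($V{\left(z,k \right)} = 3 \left(-2\right) = -6$)
$I{\left(D \right)} = \frac{15}{D}$ ($I{\left(D \right)} = \frac{-1 - -16}{D} = \frac{-1 + 16}{D} = \frac{15}{D}$)
$I^{2}{\left(V{\left(-4,5 \right)} \right)} = \left(\frac{15}{-6}\right)^{2} = \left(15 \left(- \frac{1}{6}\right)\right)^{2} = \left(- \frac{5}{2}\right)^{2} = \frac{25}{4}$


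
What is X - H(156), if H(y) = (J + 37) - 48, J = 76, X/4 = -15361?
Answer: -61509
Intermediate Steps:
X = -61444 (X = 4*(-15361) = -61444)
H(y) = 65 (H(y) = (76 + 37) - 48 = 113 - 48 = 65)
X - H(156) = -61444 - 1*65 = -61444 - 65 = -61509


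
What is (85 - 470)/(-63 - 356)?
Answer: 385/419 ≈ 0.91885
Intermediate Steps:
(85 - 470)/(-63 - 356) = -385/(-419) = -385*(-1/419) = 385/419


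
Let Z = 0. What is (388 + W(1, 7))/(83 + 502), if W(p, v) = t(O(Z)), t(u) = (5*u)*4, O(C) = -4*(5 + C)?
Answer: -4/195 ≈ -0.020513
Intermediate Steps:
O(C) = -20 - 4*C
t(u) = 20*u
W(p, v) = -400 (W(p, v) = 20*(-20 - 4*0) = 20*(-20 + 0) = 20*(-20) = -400)
(388 + W(1, 7))/(83 + 502) = (388 - 400)/(83 + 502) = -12/585 = -12*1/585 = -4/195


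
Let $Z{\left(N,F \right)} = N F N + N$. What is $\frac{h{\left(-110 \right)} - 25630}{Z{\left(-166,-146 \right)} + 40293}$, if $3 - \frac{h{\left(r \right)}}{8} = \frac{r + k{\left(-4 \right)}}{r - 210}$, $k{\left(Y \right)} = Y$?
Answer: $\frac{512177}{79660980} \approx 0.0064295$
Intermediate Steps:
$Z{\left(N,F \right)} = N + F N^{2}$ ($Z{\left(N,F \right)} = F N N + N = F N^{2} + N = N + F N^{2}$)
$h{\left(r \right)} = 24 - \frac{8 \left(-4 + r\right)}{-210 + r}$ ($h{\left(r \right)} = 24 - 8 \frac{r - 4}{r - 210} = 24 - 8 \frac{-4 + r}{-210 + r} = 24 - \frac{8 \left(-4 + r\right)}{-210 + r}$)
$\frac{h{\left(-110 \right)} - 25630}{Z{\left(-166,-146 \right)} + 40293} = \frac{\frac{16 \left(-313 - 110\right)}{-210 - 110} - 25630}{- 166 \left(1 - -24236\right) + 40293} = \frac{16 \frac{1}{-320} \left(-423\right) - 25630}{- 166 \left(1 + 24236\right) + 40293} = \frac{16 \left(- \frac{1}{320}\right) \left(-423\right) - 25630}{\left(-166\right) 24237 + 40293} = \frac{\frac{423}{20} - 25630}{-4023342 + 40293} = - \frac{512177}{20 \left(-3983049\right)} = \left(- \frac{512177}{20}\right) \left(- \frac{1}{3983049}\right) = \frac{512177}{79660980}$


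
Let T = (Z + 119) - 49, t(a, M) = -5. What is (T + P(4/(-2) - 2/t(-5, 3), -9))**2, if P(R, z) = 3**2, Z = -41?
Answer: 1444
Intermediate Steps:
P(R, z) = 9
T = 29 (T = (-41 + 119) - 49 = 78 - 49 = 29)
(T + P(4/(-2) - 2/t(-5, 3), -9))**2 = (29 + 9)**2 = 38**2 = 1444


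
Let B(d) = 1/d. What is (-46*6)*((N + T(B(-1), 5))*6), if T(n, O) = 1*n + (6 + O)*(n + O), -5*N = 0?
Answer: -71208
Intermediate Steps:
N = 0 (N = -1/5*0 = 0)
T(n, O) = n + (6 + O)*(O + n)
(-46*6)*((N + T(B(-1), 5))*6) = (-46*6)*((0 + (5**2 + 6*5 + 7/(-1) + 5/(-1)))*6) = -276*(0 + (25 + 30 + 7*(-1) + 5*(-1)))*6 = -276*(0 + (25 + 30 - 7 - 5))*6 = -276*(0 + 43)*6 = -11868*6 = -276*258 = -71208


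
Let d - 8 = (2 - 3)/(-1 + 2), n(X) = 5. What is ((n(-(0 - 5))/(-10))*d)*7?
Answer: -49/2 ≈ -24.500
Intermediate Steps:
d = 7 (d = 8 + (2 - 3)/(-1 + 2) = 8 - 1/1 = 8 - 1*1 = 8 - 1 = 7)
((n(-(0 - 5))/(-10))*d)*7 = ((5/(-10))*7)*7 = ((5*(-⅒))*7)*7 = -½*7*7 = -7/2*7 = -49/2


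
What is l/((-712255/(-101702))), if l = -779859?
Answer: -79313220018/712255 ≈ -1.1136e+5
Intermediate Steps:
l/((-712255/(-101702))) = -779859/((-712255/(-101702))) = -779859/((-712255*(-1/101702))) = -779859/712255/101702 = -779859*101702/712255 = -79313220018/712255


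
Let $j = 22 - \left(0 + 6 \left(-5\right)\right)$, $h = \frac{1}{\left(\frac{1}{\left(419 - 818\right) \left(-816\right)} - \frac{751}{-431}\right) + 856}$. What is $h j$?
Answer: $\frac{7296988608}{120364172639} \approx 0.060624$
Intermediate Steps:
$h = \frac{140326704}{120364172639}$ ($h = \frac{1}{\left(\frac{1}{-399} \left(- \frac{1}{816}\right) - - \frac{751}{431}\right) + 856} = \frac{1}{\left(\left(- \frac{1}{399}\right) \left(- \frac{1}{816}\right) + \frac{751}{431}\right) + 856} = \frac{1}{\left(\frac{1}{325584} + \frac{751}{431}\right) + 856} = \frac{1}{\frac{244514015}{140326704} + 856} = \frac{1}{\frac{120364172639}{140326704}} = \frac{140326704}{120364172639} \approx 0.0011659$)
$j = 52$ ($j = 22 - \left(0 - 30\right) = 22 - -30 = 22 + 30 = 52$)
$h j = \frac{140326704}{120364172639} \cdot 52 = \frac{7296988608}{120364172639}$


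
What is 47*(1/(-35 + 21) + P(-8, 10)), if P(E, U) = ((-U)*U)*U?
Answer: -658047/14 ≈ -47003.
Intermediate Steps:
P(E, U) = -U³ (P(E, U) = (-U²)*U = -U³)
47*(1/(-35 + 21) + P(-8, 10)) = 47*(1/(-35 + 21) - 1*10³) = 47*(1/(-14) - 1*1000) = 47*(-1/14 - 1000) = 47*(-14001/14) = -658047/14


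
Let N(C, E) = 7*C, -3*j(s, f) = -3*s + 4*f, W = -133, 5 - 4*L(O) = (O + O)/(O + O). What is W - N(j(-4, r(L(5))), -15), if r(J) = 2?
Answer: -259/3 ≈ -86.333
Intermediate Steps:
L(O) = 1 (L(O) = 5/4 - (O + O)/(4*(O + O)) = 5/4 - 2*O/(4*(2*O)) = 5/4 - 2*O*1/(2*O)/4 = 5/4 - ¼*1 = 5/4 - ¼ = 1)
j(s, f) = s - 4*f/3 (j(s, f) = -(-3*s + 4*f)/3 = s - 4*f/3)
W - N(j(-4, r(L(5))), -15) = -133 - 7*(-4 - 4/3*2) = -133 - 7*(-4 - 8/3) = -133 - 7*(-20)/3 = -133 - 1*(-140/3) = -133 + 140/3 = -259/3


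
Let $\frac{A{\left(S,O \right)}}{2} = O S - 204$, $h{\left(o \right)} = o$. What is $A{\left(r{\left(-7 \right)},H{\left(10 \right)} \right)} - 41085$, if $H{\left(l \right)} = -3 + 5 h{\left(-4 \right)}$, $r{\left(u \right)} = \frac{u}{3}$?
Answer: $- \frac{124157}{3} \approx -41386.0$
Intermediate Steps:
$r{\left(u \right)} = \frac{u}{3}$ ($r{\left(u \right)} = u \frac{1}{3} = \frac{u}{3}$)
$H{\left(l \right)} = -23$ ($H{\left(l \right)} = -3 + 5 \left(-4\right) = -3 - 20 = -23$)
$A{\left(S,O \right)} = -408 + 2 O S$ ($A{\left(S,O \right)} = 2 \left(O S - 204\right) = 2 \left(-204 + O S\right) = -408 + 2 O S$)
$A{\left(r{\left(-7 \right)},H{\left(10 \right)} \right)} - 41085 = \left(-408 + 2 \left(-23\right) \frac{1}{3} \left(-7\right)\right) - 41085 = \left(-408 + 2 \left(-23\right) \left(- \frac{7}{3}\right)\right) - 41085 = \left(-408 + \frac{322}{3}\right) - 41085 = - \frac{902}{3} - 41085 = - \frac{124157}{3}$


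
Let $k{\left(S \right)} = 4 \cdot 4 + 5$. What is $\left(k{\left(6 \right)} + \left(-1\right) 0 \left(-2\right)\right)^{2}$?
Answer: $441$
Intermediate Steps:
$k{\left(S \right)} = 21$ ($k{\left(S \right)} = 16 + 5 = 21$)
$\left(k{\left(6 \right)} + \left(-1\right) 0 \left(-2\right)\right)^{2} = \left(21 + \left(-1\right) 0 \left(-2\right)\right)^{2} = \left(21 + 0 \left(-2\right)\right)^{2} = \left(21 + 0\right)^{2} = 21^{2} = 441$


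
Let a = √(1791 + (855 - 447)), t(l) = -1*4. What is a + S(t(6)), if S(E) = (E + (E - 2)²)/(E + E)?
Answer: -4 + √2199 ≈ 42.893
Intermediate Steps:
t(l) = -4
a = √2199 (a = √(1791 + 408) = √2199 ≈ 46.893)
S(E) = (E + (-2 + E)²)/(2*E) (S(E) = (E + (-2 + E)²)/((2*E)) = (E + (-2 + E)²)*(1/(2*E)) = (E + (-2 + E)²)/(2*E))
a + S(t(6)) = √2199 + (½)*(-4 + (-2 - 4)²)/(-4) = √2199 + (½)*(-¼)*(-4 + (-6)²) = √2199 + (½)*(-¼)*(-4 + 36) = √2199 + (½)*(-¼)*32 = √2199 - 4 = -4 + √2199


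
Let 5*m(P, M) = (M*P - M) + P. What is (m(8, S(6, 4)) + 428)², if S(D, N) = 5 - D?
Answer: 4583881/25 ≈ 1.8336e+5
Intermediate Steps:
m(P, M) = -M/5 + P/5 + M*P/5 (m(P, M) = ((M*P - M) + P)/5 = ((-M + M*P) + P)/5 = (P - M + M*P)/5 = -M/5 + P/5 + M*P/5)
(m(8, S(6, 4)) + 428)² = ((-(5 - 1*6)/5 + (⅕)*8 + (⅕)*(5 - 1*6)*8) + 428)² = ((-(5 - 6)/5 + 8/5 + (⅕)*(5 - 6)*8) + 428)² = ((-⅕*(-1) + 8/5 + (⅕)*(-1)*8) + 428)² = ((⅕ + 8/5 - 8/5) + 428)² = (⅕ + 428)² = (2141/5)² = 4583881/25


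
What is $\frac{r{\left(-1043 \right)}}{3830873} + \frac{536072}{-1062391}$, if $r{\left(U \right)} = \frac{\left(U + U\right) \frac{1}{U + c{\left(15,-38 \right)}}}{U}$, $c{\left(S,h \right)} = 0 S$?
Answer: $- \frac{2141929574267590}{4244890052228749} \approx -0.50459$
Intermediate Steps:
$c{\left(S,h \right)} = 0$
$r{\left(U \right)} = \frac{2}{U}$ ($r{\left(U \right)} = \frac{\left(U + U\right) \frac{1}{U + 0}}{U} = \frac{2 U \frac{1}{U}}{U} = \frac{2}{U}$)
$\frac{r{\left(-1043 \right)}}{3830873} + \frac{536072}{-1062391} = \frac{2 \frac{1}{-1043}}{3830873} + \frac{536072}{-1062391} = 2 \left(- \frac{1}{1043}\right) \frac{1}{3830873} + 536072 \left(- \frac{1}{1062391}\right) = \left(- \frac{2}{1043}\right) \frac{1}{3830873} - \frac{536072}{1062391} = - \frac{2}{3995600539} - \frac{536072}{1062391} = - \frac{2141929574267590}{4244890052228749}$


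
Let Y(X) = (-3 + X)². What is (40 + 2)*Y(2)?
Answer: 42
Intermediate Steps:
(40 + 2)*Y(2) = (40 + 2)*(-3 + 2)² = 42*(-1)² = 42*1 = 42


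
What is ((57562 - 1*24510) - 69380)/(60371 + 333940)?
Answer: -36328/394311 ≈ -0.092130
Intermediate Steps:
((57562 - 1*24510) - 69380)/(60371 + 333940) = ((57562 - 24510) - 69380)/394311 = (33052 - 69380)*(1/394311) = -36328*1/394311 = -36328/394311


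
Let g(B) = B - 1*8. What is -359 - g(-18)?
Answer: -333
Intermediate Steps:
g(B) = -8 + B (g(B) = B - 8 = -8 + B)
-359 - g(-18) = -359 - (-8 - 18) = -359 - 1*(-26) = -359 + 26 = -333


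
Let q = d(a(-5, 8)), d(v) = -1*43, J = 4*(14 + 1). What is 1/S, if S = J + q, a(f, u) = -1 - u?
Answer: 1/17 ≈ 0.058824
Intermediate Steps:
J = 60 (J = 4*15 = 60)
d(v) = -43
q = -43
S = 17 (S = 60 - 43 = 17)
1/S = 1/17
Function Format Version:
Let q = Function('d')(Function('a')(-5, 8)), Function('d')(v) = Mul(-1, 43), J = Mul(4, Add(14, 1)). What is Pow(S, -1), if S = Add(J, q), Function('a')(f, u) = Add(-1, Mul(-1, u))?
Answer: Rational(1, 17) ≈ 0.058824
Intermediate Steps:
J = 60 (J = Mul(4, 15) = 60)
Function('d')(v) = -43
q = -43
S = 17 (S = Add(60, -43) = 17)
Pow(S, -1) = Pow(17, -1) = Rational(1, 17)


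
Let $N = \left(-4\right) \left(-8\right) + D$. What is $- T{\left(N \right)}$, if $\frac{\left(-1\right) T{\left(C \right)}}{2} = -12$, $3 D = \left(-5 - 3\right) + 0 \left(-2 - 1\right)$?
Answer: $-24$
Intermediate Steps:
$D = - \frac{8}{3}$ ($D = \frac{\left(-5 - 3\right) + 0 \left(-2 - 1\right)}{3} = \frac{\left(-5 - 3\right) + 0 \left(-3\right)}{3} = \frac{-8 + 0}{3} = \frac{1}{3} \left(-8\right) = - \frac{8}{3} \approx -2.6667$)
$N = \frac{88}{3}$ ($N = \left(-4\right) \left(-8\right) - \frac{8}{3} = 32 - \frac{8}{3} = \frac{88}{3} \approx 29.333$)
$T{\left(C \right)} = 24$ ($T{\left(C \right)} = \left(-2\right) \left(-12\right) = 24$)
$- T{\left(N \right)} = \left(-1\right) 24 = -24$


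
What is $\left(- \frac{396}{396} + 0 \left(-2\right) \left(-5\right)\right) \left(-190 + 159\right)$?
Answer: $31$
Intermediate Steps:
$\left(- \frac{396}{396} + 0 \left(-2\right) \left(-5\right)\right) \left(-190 + 159\right) = \left(\left(-396\right) \frac{1}{396} + 0 \left(-5\right)\right) \left(-31\right) = \left(-1 + 0\right) \left(-31\right) = \left(-1\right) \left(-31\right) = 31$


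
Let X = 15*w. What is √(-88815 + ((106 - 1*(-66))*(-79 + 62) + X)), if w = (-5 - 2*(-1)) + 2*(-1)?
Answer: I*√91814 ≈ 303.01*I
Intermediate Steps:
w = -5 (w = (-5 + 2) - 2 = -3 - 2 = -5)
X = -75 (X = 15*(-5) = -75)
√(-88815 + ((106 - 1*(-66))*(-79 + 62) + X)) = √(-88815 + ((106 - 1*(-66))*(-79 + 62) - 75)) = √(-88815 + ((106 + 66)*(-17) - 75)) = √(-88815 + (172*(-17) - 75)) = √(-88815 + (-2924 - 75)) = √(-88815 - 2999) = √(-91814) = I*√91814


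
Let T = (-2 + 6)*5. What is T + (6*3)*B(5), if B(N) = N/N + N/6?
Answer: 53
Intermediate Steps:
T = 20 (T = 4*5 = 20)
B(N) = 1 + N/6 (B(N) = 1 + N*(⅙) = 1 + N/6)
T + (6*3)*B(5) = 20 + (6*3)*(1 + (⅙)*5) = 20 + 18*(1 + ⅚) = 20 + 18*(11/6) = 20 + 33 = 53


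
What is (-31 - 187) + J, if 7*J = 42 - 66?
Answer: -1550/7 ≈ -221.43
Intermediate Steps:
J = -24/7 (J = (42 - 66)/7 = (1/7)*(-24) = -24/7 ≈ -3.4286)
(-31 - 187) + J = (-31 - 187) - 24/7 = -218 - 24/7 = -1550/7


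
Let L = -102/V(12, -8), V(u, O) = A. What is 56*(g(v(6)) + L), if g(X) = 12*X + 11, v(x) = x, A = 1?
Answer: -1064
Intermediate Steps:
V(u, O) = 1
g(X) = 11 + 12*X
L = -102 (L = -102/1 = -102*1 = -102)
56*(g(v(6)) + L) = 56*((11 + 12*6) - 102) = 56*((11 + 72) - 102) = 56*(83 - 102) = 56*(-19) = -1064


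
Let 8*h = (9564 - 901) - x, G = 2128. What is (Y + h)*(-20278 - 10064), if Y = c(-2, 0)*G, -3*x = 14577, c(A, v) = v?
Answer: -102571131/2 ≈ -5.1286e+7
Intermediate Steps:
x = -4859 (x = -⅓*14577 = -4859)
h = 6761/4 (h = ((9564 - 901) - 1*(-4859))/8 = (8663 + 4859)/8 = (⅛)*13522 = 6761/4 ≈ 1690.3)
Y = 0 (Y = 0*2128 = 0)
(Y + h)*(-20278 - 10064) = (0 + 6761/4)*(-20278 - 10064) = (6761/4)*(-30342) = -102571131/2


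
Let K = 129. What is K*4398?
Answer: 567342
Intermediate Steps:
K*4398 = 129*4398 = 567342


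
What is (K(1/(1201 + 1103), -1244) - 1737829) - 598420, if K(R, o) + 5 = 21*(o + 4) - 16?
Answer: -2362310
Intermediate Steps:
K(R, o) = 63 + 21*o (K(R, o) = -5 + (21*(o + 4) - 16) = -5 + (21*(4 + o) - 16) = -5 + ((84 + 21*o) - 16) = -5 + (68 + 21*o) = 63 + 21*o)
(K(1/(1201 + 1103), -1244) - 1737829) - 598420 = ((63 + 21*(-1244)) - 1737829) - 598420 = ((63 - 26124) - 1737829) - 598420 = (-26061 - 1737829) - 598420 = -1763890 - 598420 = -2362310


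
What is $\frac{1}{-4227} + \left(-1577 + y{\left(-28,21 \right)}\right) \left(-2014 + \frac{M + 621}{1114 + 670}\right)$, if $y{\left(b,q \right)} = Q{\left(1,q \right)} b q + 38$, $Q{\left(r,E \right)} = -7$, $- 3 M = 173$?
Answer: $- \frac{19566037869559}{3770484} \approx -5.1893 \cdot 10^{6}$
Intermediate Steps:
$M = - \frac{173}{3}$ ($M = \left(- \frac{1}{3}\right) 173 = - \frac{173}{3} \approx -57.667$)
$y{\left(b,q \right)} = 38 - 7 b q$ ($y{\left(b,q \right)} = - 7 b q + 38 = 38 - 7 b q$)
$\frac{1}{-4227} + \left(-1577 + y{\left(-28,21 \right)}\right) \left(-2014 + \frac{M + 621}{1114 + 670}\right) = \frac{1}{-4227} + \left(-1577 - \left(-38 - 4116\right)\right) \left(-2014 + \frac{- \frac{173}{3} + 621}{1114 + 670}\right) = - \frac{1}{4227} + \left(-1577 + \left(38 + 4116\right)\right) \left(-2014 + \frac{1690}{3 \cdot 1784}\right) = - \frac{1}{4227} + \left(-1577 + 4154\right) \left(-2014 + \frac{1690}{3} \cdot \frac{1}{1784}\right) = - \frac{1}{4227} + 2577 \left(-2014 + \frac{845}{2676}\right) = - \frac{1}{4227} + 2577 \left(- \frac{5388619}{2676}\right) = - \frac{1}{4227} - \frac{4628823721}{892} = - \frac{19566037869559}{3770484}$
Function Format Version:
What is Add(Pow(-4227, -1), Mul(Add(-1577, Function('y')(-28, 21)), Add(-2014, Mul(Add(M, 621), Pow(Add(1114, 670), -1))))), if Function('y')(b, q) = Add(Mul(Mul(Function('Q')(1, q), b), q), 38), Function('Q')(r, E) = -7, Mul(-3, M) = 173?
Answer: Rational(-19566037869559, 3770484) ≈ -5.1893e+6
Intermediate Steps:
M = Rational(-173, 3) (M = Mul(Rational(-1, 3), 173) = Rational(-173, 3) ≈ -57.667)
Function('y')(b, q) = Add(38, Mul(-7, b, q)) (Function('y')(b, q) = Add(Mul(Mul(-7, b), q), 38) = Add(Mul(-7, b, q), 38) = Add(38, Mul(-7, b, q)))
Add(Pow(-4227, -1), Mul(Add(-1577, Function('y')(-28, 21)), Add(-2014, Mul(Add(M, 621), Pow(Add(1114, 670), -1))))) = Add(Pow(-4227, -1), Mul(Add(-1577, Add(38, Mul(-7, -28, 21))), Add(-2014, Mul(Add(Rational(-173, 3), 621), Pow(Add(1114, 670), -1))))) = Add(Rational(-1, 4227), Mul(Add(-1577, Add(38, 4116)), Add(-2014, Mul(Rational(1690, 3), Pow(1784, -1))))) = Add(Rational(-1, 4227), Mul(Add(-1577, 4154), Add(-2014, Mul(Rational(1690, 3), Rational(1, 1784))))) = Add(Rational(-1, 4227), Mul(2577, Add(-2014, Rational(845, 2676)))) = Add(Rational(-1, 4227), Mul(2577, Rational(-5388619, 2676))) = Add(Rational(-1, 4227), Rational(-4628823721, 892)) = Rational(-19566037869559, 3770484)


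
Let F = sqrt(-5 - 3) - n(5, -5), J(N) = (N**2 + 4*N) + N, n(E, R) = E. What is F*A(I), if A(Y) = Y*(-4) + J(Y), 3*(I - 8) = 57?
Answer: -3780 + 1512*I*sqrt(2) ≈ -3780.0 + 2138.3*I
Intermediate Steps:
J(N) = N**2 + 5*N
I = 27 (I = 8 + (1/3)*57 = 8 + 19 = 27)
A(Y) = -4*Y + Y*(5 + Y) (A(Y) = Y*(-4) + Y*(5 + Y) = -4*Y + Y*(5 + Y))
F = -5 + 2*I*sqrt(2) (F = sqrt(-5 - 3) - 1*5 = sqrt(-8) - 5 = 2*I*sqrt(2) - 5 = -5 + 2*I*sqrt(2) ≈ -5.0 + 2.8284*I)
F*A(I) = (-5 + 2*I*sqrt(2))*(27*(1 + 27)) = (-5 + 2*I*sqrt(2))*(27*28) = (-5 + 2*I*sqrt(2))*756 = -3780 + 1512*I*sqrt(2)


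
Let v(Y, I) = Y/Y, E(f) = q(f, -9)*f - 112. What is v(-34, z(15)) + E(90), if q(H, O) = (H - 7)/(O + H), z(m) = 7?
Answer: -169/9 ≈ -18.778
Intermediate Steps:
q(H, O) = (-7 + H)/(H + O)
E(f) = -112 + f*(-7 + f)/(-9 + f) (E(f) = ((-7 + f)/(f - 9))*f - 112 = ((-7 + f)/(-9 + f))*f - 112 = f*(-7 + f)/(-9 + f) - 112 = -112 + f*(-7 + f)/(-9 + f))
v(Y, I) = 1
v(-34, z(15)) + E(90) = 1 + (1008 + 90**2 - 119*90)/(-9 + 90) = 1 + (1008 + 8100 - 10710)/81 = 1 + (1/81)*(-1602) = 1 - 178/9 = -169/9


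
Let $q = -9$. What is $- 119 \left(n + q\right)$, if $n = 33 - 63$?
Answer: $4641$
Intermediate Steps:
$n = -30$
$- 119 \left(n + q\right) = - 119 \left(-30 - 9\right) = \left(-119\right) \left(-39\right) = 4641$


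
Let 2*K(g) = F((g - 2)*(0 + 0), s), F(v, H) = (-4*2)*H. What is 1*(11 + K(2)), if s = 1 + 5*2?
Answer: -33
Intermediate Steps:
s = 11 (s = 1 + 10 = 11)
F(v, H) = -8*H
K(g) = -44 (K(g) = (-8*11)/2 = (½)*(-88) = -44)
1*(11 + K(2)) = 1*(11 - 44) = 1*(-33) = -33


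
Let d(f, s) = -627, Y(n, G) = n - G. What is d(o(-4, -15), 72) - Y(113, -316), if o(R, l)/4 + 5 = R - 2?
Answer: -1056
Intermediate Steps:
o(R, l) = -28 + 4*R (o(R, l) = -20 + 4*(R - 2) = -20 + 4*(-2 + R) = -20 + (-8 + 4*R) = -28 + 4*R)
d(o(-4, -15), 72) - Y(113, -316) = -627 - (113 - 1*(-316)) = -627 - (113 + 316) = -627 - 1*429 = -627 - 429 = -1056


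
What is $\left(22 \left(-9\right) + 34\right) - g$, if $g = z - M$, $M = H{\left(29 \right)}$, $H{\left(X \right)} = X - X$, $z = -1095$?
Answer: $931$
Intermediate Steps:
$H{\left(X \right)} = 0$
$M = 0$
$g = -1095$ ($g = -1095 - 0 = -1095 + 0 = -1095$)
$\left(22 \left(-9\right) + 34\right) - g = \left(22 \left(-9\right) + 34\right) - -1095 = \left(-198 + 34\right) + 1095 = -164 + 1095 = 931$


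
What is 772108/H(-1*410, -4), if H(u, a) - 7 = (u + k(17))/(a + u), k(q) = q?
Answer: 106550904/1097 ≈ 97129.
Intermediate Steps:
H(u, a) = 7 + (17 + u)/(a + u) (H(u, a) = 7 + (u + 17)/(a + u) = 7 + (17 + u)/(a + u))
772108/H(-1*410, -4) = 772108/(((17 + 7*(-4) + 8*(-1*410))/(-4 - 1*410))) = 772108/(((17 - 28 + 8*(-410))/(-4 - 410))) = 772108/(((17 - 28 - 3280)/(-414))) = 772108/((-1/414*(-3291))) = 772108/(1097/138) = 772108*(138/1097) = 106550904/1097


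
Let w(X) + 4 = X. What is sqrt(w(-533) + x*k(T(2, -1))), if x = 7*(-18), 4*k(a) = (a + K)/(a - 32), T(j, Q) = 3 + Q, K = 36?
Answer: I*sqrt(49710)/10 ≈ 22.296*I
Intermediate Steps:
w(X) = -4 + X
k(a) = (36 + a)/(4*(-32 + a)) (k(a) = ((a + 36)/(a - 32))/4 = ((36 + a)/(-32 + a))/4 = (36 + a)/(4*(-32 + a)))
x = -126
sqrt(w(-533) + x*k(T(2, -1))) = sqrt((-4 - 533) - 63*(36 + (3 - 1))/(2*(-32 + (3 - 1)))) = sqrt(-537 - 63*(36 + 2)/(2*(-32 + 2))) = sqrt(-537 - 63*38/(2*(-30))) = sqrt(-537 - 63*(-1)*38/(2*30)) = sqrt(-537 - 126*(-19/60)) = sqrt(-537 + 399/10) = sqrt(-4971/10) = I*sqrt(49710)/10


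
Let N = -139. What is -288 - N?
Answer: -149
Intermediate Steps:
-288 - N = -288 - 1*(-139) = -288 + 139 = -149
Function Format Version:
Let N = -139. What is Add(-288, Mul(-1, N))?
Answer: -149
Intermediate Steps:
Add(-288, Mul(-1, N)) = Add(-288, Mul(-1, -139)) = Add(-288, 139) = -149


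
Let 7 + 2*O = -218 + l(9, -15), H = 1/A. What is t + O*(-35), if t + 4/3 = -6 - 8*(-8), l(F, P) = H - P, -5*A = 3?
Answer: 22565/6 ≈ 3760.8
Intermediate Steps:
A = -3/5 (A = -1/5*3 = -3/5 ≈ -0.60000)
H = -5/3 (H = 1/(-3/5) = -5/3 ≈ -1.6667)
l(F, P) = -5/3 - P
t = 170/3 (t = -4/3 + (-6 - 8*(-8)) = -4/3 + (-6 + 64) = -4/3 + 58 = 170/3 ≈ 56.667)
O = -635/6 (O = -7/2 + (-218 + (-5/3 - 1*(-15)))/2 = -7/2 + (-218 + (-5/3 + 15))/2 = -7/2 + (-218 + 40/3)/2 = -7/2 + (1/2)*(-614/3) = -7/2 - 307/3 = -635/6 ≈ -105.83)
t + O*(-35) = 170/3 - 635/6*(-35) = 170/3 + 22225/6 = 22565/6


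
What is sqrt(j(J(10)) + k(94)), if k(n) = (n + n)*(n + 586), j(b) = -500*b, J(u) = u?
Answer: 2*sqrt(30710) ≈ 350.49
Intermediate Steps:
k(n) = 2*n*(586 + n) (k(n) = (2*n)*(586 + n) = 2*n*(586 + n))
sqrt(j(J(10)) + k(94)) = sqrt(-500*10 + 2*94*(586 + 94)) = sqrt(-5000 + 2*94*680) = sqrt(-5000 + 127840) = sqrt(122840) = 2*sqrt(30710)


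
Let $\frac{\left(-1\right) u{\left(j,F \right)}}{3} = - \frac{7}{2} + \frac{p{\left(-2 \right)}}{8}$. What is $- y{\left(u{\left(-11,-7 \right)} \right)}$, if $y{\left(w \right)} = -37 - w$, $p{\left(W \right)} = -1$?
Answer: $\frac{383}{8} \approx 47.875$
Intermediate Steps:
$u{\left(j,F \right)} = \frac{87}{8}$ ($u{\left(j,F \right)} = - 3 \left(- \frac{7}{2} - \frac{1}{8}\right) = \left(-3\right) \left(- \frac{29}{8}\right) = \frac{87}{8}$)
$- y{\left(u{\left(-11,-7 \right)} \right)} = - (-37 - \frac{87}{8}) = \left(-1\right) \left(- \frac{383}{8}\right) = \frac{383}{8}$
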